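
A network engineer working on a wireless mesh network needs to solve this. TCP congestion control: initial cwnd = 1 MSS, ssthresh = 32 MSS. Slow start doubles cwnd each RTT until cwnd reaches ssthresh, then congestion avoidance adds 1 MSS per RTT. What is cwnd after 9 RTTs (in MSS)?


RTT 0: cwnd = 1 MSS (initial)
RTT 1: cwnd = 2 MSS (slow start, doubled)
RTT 2: cwnd = 4 MSS (slow start, doubled)
RTT 3: cwnd = 8 MSS (slow start, doubled)
RTT 4: cwnd = 16 MSS (slow start, doubled)
RTT 5: cwnd = 32 MSS (slow start, doubled)
RTT 6: cwnd = 33 MSS (congestion avoidance, +1)
RTT 7: cwnd = 34 MSS (congestion avoidance, +1)
RTT 8: cwnd = 35 MSS (congestion avoidance, +1)
RTT 9: cwnd = 36 MSS (congestion avoidance, +1)

36


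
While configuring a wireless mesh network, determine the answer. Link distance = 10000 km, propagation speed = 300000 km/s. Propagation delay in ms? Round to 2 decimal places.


Given: distance = 10000 km, speed = 300000 km/s
Delay = distance / speed = 10000 / 300000 seconds
Delay in ms = 10000 * 1000 / 300000
Delay = 33.3333 ms
Rounded to 2 dp = 33.33 ms

33.33


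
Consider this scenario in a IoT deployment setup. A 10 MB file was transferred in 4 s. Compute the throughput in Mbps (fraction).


Given: file = 10 MB, time = 4 s
File in Mb = 10 * 8 = 80 Mb
Throughput = 80 / 4 Mbps
Throughput = 20 Mbps

20


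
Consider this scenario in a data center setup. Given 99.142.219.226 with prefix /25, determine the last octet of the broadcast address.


Given: IP = 99.142.219.226, prefix = /25
Host bits = 32 - 25 = 7
Network last octet = 226 AND mask = 128
Host part size = 2^7 - 1 = 127
Broadcast last octet = 128 OR 127 = 255

255


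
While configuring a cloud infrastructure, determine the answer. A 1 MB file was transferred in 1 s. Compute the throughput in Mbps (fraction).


Given: file = 1 MB, time = 1 s
File in Mb = 1 * 8 = 8 Mb
Throughput = 8 / 1 Mbps
Throughput = 8 Mbps

8


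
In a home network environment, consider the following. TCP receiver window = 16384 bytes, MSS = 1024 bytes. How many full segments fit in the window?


Given: RWND = 16384 bytes, MSS = 1024 bytes
Full segments = floor(RWND / MSS)
Full segments = floor(16384 / 1024)
Full segments = floor(16.0) = 16

16


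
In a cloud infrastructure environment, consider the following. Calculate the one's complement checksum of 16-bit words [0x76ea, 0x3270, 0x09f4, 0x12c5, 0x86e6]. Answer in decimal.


Given words: [0x76ea, 0x3270, 0x09f4, 0x12c5, 0x86e6]
Step 1: Sum all words
Raw sum = 30442 + 12912 + 2548 + 4805 + 34534 = 85241
Step 2: Fold carry: (19705 + 1) = 19706
One's complement = ~19706 & 0xFFFF = 45829

45829


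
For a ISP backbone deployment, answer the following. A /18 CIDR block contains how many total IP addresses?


Given: CIDR prefix /18
Host bits = 32 - 18 = 14
Total addresses = 2^14 = 16384

16384


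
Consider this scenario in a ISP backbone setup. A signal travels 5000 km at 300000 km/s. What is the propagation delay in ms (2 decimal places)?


Given: distance = 5000 km, speed = 300000 km/s
Delay = distance / speed = 5000 / 300000 seconds
Delay in ms = 5000 * 1000 / 300000
Delay = 16.6667 ms
Rounded to 2 dp = 16.67 ms

16.67


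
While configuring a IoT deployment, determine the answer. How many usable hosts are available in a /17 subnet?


Given: subnet mask /17
Host bits = 32 - 17 = 15
Total addresses = 2^15 = 32768
Usable hosts = 32768 - 2 (network + broadcast) = 32766

32766


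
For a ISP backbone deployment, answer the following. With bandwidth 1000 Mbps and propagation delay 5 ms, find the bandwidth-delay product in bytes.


Given: bandwidth = 1000 Mbps, delay = 5 ms
BDP in bits = 1000 * 10^6 * 5 / 1000
BDP in bits = 5000000
BDP in bytes = 5000000 / 8 = 625000

625000


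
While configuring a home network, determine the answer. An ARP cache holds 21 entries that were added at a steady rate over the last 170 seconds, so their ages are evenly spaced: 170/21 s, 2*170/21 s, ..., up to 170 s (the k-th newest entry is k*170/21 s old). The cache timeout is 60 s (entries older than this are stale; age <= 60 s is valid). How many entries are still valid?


Ages are k * 170/21 s for k = 1..21 (spacing = 8.0952 s).
Entry k is valid iff k * 170/21 <= 60 iff k <= 21 * 60 / 170 = 7.4118
n_valid = floor(7.4118) = 7
(n_stale = 21 - 7 = 14)

7


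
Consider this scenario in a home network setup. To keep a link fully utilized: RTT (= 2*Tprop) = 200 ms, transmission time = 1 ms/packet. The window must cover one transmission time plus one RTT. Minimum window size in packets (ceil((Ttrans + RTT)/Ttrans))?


Given: Ttrans = 1 ms, RTT = 200 ms (= 2 * Tprop, Tprop = 100 ms)
Time until first ACK returns = Ttrans + RTT = 1 + 200 = 201 ms
Need W * Ttrans >= Ttrans + RTT  ->  W >= (Ttrans + RTT) / Ttrans
(Ttrans + RTT) / Ttrans = 201 / 1 = 201
W_min = ceil(201) = 201

201


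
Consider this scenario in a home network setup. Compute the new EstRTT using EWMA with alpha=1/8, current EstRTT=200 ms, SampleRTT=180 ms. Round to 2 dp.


Given: EstRTT = 200 ms, SampleRTT = 180 ms, alpha = 1/8
New EstRTT = (1 - alpha) * EstRTT + alpha * SampleRTT
(7/8) * 200 = 175
(1/8) * 180 = 22.5
New EstRTT = 175 + 22.5 = 197.5 ms -> 197.50 ms (2 dp)

197.50


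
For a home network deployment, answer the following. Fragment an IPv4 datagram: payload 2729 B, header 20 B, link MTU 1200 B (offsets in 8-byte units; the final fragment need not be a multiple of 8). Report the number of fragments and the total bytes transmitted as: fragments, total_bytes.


Max data per non-final fragment = floor((MTU - header)/8)*8 = floor((1200 - 20)/8)*8 = floor(1180/8)*8 = 1176 B
Final fragment needs no 8-byte alignment: it can carry up to MTU - header = 1180 B
Non-final fragments needed = ceil((payload - 1180) / 1176) = ceil(1549/1176) = ceil(1.3172) = 2
Number of fragments = 2 + 1 = 3
Fragment sizes (data): 2 * 1176 B + 377 B (last, 377 <= 1180 OK)
Total bytes sent = payload + n_frags * header = 2729 + 3*20 = 2729 + 60 = 2789 B

3, 2789


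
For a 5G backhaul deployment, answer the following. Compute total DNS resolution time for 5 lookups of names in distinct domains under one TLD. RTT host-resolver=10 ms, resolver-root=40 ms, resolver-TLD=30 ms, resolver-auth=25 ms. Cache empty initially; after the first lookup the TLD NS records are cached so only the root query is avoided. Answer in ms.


Lookup 1 (cold cache): local + root + TLD + auth = 10 + 40 + 30 + 25 = 105 ms
Lookups 2..5 (TLD NS cached -> skip root; new domain -> still ask TLD and auth): local + TLD + auth = 10 + 30 + 25 = 65 ms each
Remaining 4 lookups: 4 * 65 = 260 ms
Total = 105 + 260 = 365 ms

365


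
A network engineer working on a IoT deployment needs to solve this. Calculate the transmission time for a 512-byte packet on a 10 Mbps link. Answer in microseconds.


Given: packet = 512 bytes, bandwidth = 10 Mbps
Packet in bits = 512 * 8 = 4096 bits
Bandwidth = 10 * 10^6 = 10000000 bps
Time = 4096 / 10000000 seconds
Time in us = 4096 * 10^6 / 10000000 = 409.6

409.6


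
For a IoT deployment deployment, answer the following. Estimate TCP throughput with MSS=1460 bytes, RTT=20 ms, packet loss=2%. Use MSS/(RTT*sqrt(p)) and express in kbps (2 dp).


Given: MSS = 1460 bytes, RTT = 20 ms, loss = 2%
RTT in seconds = 20 / 1000 = 0.02
Loss rate = 2% = 0.02
sqrt(loss) = sqrt(0.02) = 0.141421356237
Throughput (bytes/s) = 1460 / (0.02 * 0.141421356237) = 516187.9503
Throughput (kbps) = 516187.9503 * 8 / 1000 = 4129.503602 -> 4129.50 kbps (2 dp)

4129.50


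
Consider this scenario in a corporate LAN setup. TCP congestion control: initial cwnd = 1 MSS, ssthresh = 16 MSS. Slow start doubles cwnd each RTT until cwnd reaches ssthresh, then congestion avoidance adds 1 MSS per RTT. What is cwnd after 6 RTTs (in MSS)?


RTT 0: cwnd = 1 MSS (initial)
RTT 1: cwnd = 2 MSS (slow start, doubled)
RTT 2: cwnd = 4 MSS (slow start, doubled)
RTT 3: cwnd = 8 MSS (slow start, doubled)
RTT 4: cwnd = 16 MSS (slow start, doubled)
RTT 5: cwnd = 17 MSS (congestion avoidance, +1)
RTT 6: cwnd = 18 MSS (congestion avoidance, +1)

18


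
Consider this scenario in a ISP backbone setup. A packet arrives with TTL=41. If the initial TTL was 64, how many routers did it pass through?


Given: initial TTL = 64, received TTL = 41
Hops = initial TTL - received TTL
Hops = 64 - 41 = 23

23


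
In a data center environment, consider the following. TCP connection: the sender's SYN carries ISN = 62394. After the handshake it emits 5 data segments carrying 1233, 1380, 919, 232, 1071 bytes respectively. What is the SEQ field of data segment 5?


The SYN occupies sequence number ISN = 62394, so the first data byte is ISN + 1 = 62395.
SEQ of data segment i = (ISN + 1) + sum of payload sizes of segments 1..i-1.
Segment 1: SEQ = 62395, payload = 1233 bytes
Segment 2: SEQ = 63628, payload = 1380 bytes
Segment 3: SEQ = 65008, payload = 919 bytes
Segment 4: SEQ = 65927, payload = 232 bytes
Segment 5: SEQ = 66159, payload = 1071 bytes
SEQ of segment 5 = 62395 + 1233 + 1380 + 919 + 232 = 66159

66159


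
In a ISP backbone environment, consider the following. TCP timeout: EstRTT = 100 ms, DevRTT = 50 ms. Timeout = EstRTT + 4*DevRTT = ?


Given: EstRTT = 100 ms, DevRTT = 50 ms
Timeout = EstRTT + 4 * DevRTT
4 * DevRTT = 4 * 50 = 200
Timeout = 100 + 200 = 300 ms

300


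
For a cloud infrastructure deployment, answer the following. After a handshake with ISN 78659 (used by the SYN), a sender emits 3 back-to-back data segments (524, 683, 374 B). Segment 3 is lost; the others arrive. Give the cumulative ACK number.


SYN uses sequence number 78659; first data byte = ISN + 1 = 78660.
Segment 1: SEQ = 78660, len = 524 B, covers [78660, 79183]
Segment 2: SEQ = 79184, len = 683 B, covers [79184, 79866]
Segment 3: SEQ = 79867, len = 374 B, covers [79867, 80240] [LOST]
In-order data received: bytes [78660, 79866] (segments 1..2).
Segment 3 missing -> gap begins at byte 79867.
Cumulative ACK = next expected in-order byte = 78660 + 524 + 683 = 79867

79867


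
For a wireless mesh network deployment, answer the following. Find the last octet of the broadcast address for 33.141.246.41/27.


Given: IP = 33.141.246.41, prefix = /27
Host bits = 32 - 27 = 5
Network last octet = 41 AND mask = 32
Host part size = 2^5 - 1 = 31
Broadcast last octet = 32 OR 31 = 63

63


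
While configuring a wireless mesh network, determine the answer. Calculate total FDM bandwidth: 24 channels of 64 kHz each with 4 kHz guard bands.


Given: 24 channels, 64 kHz each, guard = 4 kHz
Channel bandwidth = 24 * 64 = 1536 kHz
Guard bands = 23 gaps * 4 kHz = 92 kHz
Total = 1536 + 92 = 1628 kHz

1628


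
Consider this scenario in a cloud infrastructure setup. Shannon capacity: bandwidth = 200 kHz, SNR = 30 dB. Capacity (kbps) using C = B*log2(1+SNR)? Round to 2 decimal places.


Given: B = 200 kHz, SNR = 30 dB
SNR linear = 10^(30/10) = 1000
1 + SNR = 1001
log2(1001) = 9.9672262588
C = 200 * 1000 * 9.9672262588 = 1993445.2518 bps
C = 1993.445252 kbps -> 1993.45 kbps (2 dp)

1993.45


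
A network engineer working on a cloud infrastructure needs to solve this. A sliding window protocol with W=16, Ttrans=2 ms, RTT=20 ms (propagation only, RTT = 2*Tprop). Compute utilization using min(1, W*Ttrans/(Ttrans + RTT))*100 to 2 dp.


Given: W = 16, Ttrans = 2 ms, RTT = 20 ms (= 2 * Tprop, Tprop = 10 ms)
Cycle time = Ttrans + RTT = 2 + 20 = 22 ms (first packet sent until its ACK returns)
W * Ttrans = 16 * 2 = 32 ms of sending per cycle
W * Ttrans / (Ttrans + RTT) = 32 / 22 = 1.454545
U = min(1, 1.454545) = 1.000000
U% = 100.00%

100.00


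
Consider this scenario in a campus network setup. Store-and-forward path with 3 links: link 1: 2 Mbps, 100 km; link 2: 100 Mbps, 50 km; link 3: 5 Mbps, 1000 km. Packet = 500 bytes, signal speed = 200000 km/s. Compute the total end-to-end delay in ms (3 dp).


Packet = 500 bytes = 4000 bits. Store-and-forward: sum (t_trans + t_prop) per link.
Link 1: t_trans = 4000/(2*10^6) s = 2.0000 ms; t_prop = 100/200000 s = 0.5000 ms; subtotal = 2.5000 ms
Link 2: t_trans = 4000/(100*10^6) s = 0.0400 ms; t_prop = 50/200000 s = 0.2500 ms; subtotal = 0.2900 ms
Link 3: t_trans = 4000/(5*10^6) s = 0.8000 ms; t_prop = 1000/200000 s = 5.0000 ms; subtotal = 5.8000 ms
End-to-end = 2.5000 + 0.2900 + 5.8000 = 8.5900 ms -> 8.590 ms (3 dp)

8.590


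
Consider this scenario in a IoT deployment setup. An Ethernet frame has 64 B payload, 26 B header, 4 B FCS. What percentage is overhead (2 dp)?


Given: payload = 64 B, header = 26 B, trailer = 4 B
Overhead bytes = header + trailer = 26 + 4 = 30
Total frame = payload + overhead = 64 + 30 = 94
Overhead % = 30 / 94 * 100 = 31.9149% -> 31.91% (2 dp)

31.91


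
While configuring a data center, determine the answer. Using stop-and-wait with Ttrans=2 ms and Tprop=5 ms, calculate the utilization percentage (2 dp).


Given: Ttrans = 2 ms, Tprop = 5 ms
RTT = 2 * Tprop = 2 * 5 = 10 ms
U = Ttrans / (Ttrans + RTT)
U = 2 / (2 + 10)
U = 2 / 12 = 0.166667
U% = 16.67%

16.67


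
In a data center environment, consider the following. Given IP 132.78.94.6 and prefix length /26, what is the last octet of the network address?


Given: IP = 132.78.94.6, prefix = /26
Subnet mask = 255.255.255.192
Last octet of IP: 6
Last octet of mask: 192
Network last octet = 6 AND 192 = 0

0


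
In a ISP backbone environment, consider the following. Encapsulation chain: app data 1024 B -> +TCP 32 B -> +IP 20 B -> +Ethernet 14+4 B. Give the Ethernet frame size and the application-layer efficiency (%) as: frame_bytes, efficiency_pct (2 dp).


TCP segment = 1024 + 32 = 1056 B
IP packet = 1056 + 20 = 1076 B
Ethernet frame = 1076 + 14 + 4 = 1094 B
Efficiency = app / frame = 1024 / 1094 = 0.936015 = 93.6015% -> 93.60% (2 dp)

1094, 93.60


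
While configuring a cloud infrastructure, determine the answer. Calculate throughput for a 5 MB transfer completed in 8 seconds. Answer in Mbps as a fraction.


Given: file = 5 MB, time = 8 s
File in Mb = 5 * 8 = 40 Mb
Throughput = 40 / 8 Mbps
Throughput = 5 Mbps

5


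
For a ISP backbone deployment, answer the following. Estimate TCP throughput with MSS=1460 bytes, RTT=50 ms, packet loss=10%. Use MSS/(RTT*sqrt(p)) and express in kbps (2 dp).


Given: MSS = 1460 bytes, RTT = 50 ms, loss = 10%
RTT in seconds = 50 / 1000 = 0.05
Loss rate = 10% = 0.1
sqrt(loss) = sqrt(0.1) = 0.316227766017
Throughput (bytes/s) = 1460 / (0.05 * 0.316227766017) = 92338.5077
Throughput (kbps) = 92338.5077 * 8 / 1000 = 738.708061 -> 738.71 kbps (2 dp)

738.71


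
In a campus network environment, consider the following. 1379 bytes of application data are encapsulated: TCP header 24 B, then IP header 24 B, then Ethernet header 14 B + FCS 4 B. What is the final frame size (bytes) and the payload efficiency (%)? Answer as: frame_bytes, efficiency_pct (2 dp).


TCP segment = 1379 + 24 = 1403 B
IP packet = 1403 + 24 = 1427 B
Ethernet frame = 1427 + 14 + 4 = 1445 B
Efficiency = app / frame = 1379 / 1445 = 0.954325 = 95.4325% -> 95.43% (2 dp)

1445, 95.43


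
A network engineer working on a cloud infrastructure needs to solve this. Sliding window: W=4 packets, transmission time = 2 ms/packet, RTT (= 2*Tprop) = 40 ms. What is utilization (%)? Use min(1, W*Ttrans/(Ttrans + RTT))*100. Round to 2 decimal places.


Given: W = 4, Ttrans = 2 ms, RTT = 40 ms (= 2 * Tprop, Tprop = 20 ms)
Cycle time = Ttrans + RTT = 2 + 40 = 42 ms (first packet sent until its ACK returns)
W * Ttrans = 4 * 2 = 8 ms of sending per cycle
W * Ttrans / (Ttrans + RTT) = 8 / 42 = 0.190476
U = min(1, 0.190476) = 0.190476
U% = 19.05%

19.05


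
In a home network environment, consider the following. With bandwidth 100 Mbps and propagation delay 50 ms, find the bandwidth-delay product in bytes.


Given: bandwidth = 100 Mbps, delay = 50 ms
BDP in bits = 100 * 10^6 * 50 / 1000
BDP in bits = 5000000
BDP in bytes = 5000000 / 8 = 625000

625000


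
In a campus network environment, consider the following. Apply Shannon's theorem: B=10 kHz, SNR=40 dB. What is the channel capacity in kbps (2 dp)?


Given: B = 10 kHz, SNR = 40 dB
SNR linear = 10^(40/10) = 10000
1 + SNR = 10001
log2(10001) = 13.2878566418
C = 10 * 1000 * 13.2878566418 = 132878.5664 bps
C = 132.878566 kbps -> 132.88 kbps (2 dp)

132.88


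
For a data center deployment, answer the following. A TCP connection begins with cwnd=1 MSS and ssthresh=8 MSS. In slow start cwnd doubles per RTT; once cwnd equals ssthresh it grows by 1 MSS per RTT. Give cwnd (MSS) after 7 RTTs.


RTT 0: cwnd = 1 MSS (initial)
RTT 1: cwnd = 2 MSS (slow start, doubled)
RTT 2: cwnd = 4 MSS (slow start, doubled)
RTT 3: cwnd = 8 MSS (slow start, doubled)
RTT 4: cwnd = 9 MSS (congestion avoidance, +1)
RTT 5: cwnd = 10 MSS (congestion avoidance, +1)
RTT 6: cwnd = 11 MSS (congestion avoidance, +1)
RTT 7: cwnd = 12 MSS (congestion avoidance, +1)

12


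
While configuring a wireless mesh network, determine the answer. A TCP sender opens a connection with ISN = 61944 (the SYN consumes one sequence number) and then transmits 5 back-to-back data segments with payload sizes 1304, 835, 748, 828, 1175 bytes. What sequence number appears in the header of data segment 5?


The SYN occupies sequence number ISN = 61944, so the first data byte is ISN + 1 = 61945.
SEQ of data segment i = (ISN + 1) + sum of payload sizes of segments 1..i-1.
Segment 1: SEQ = 61945, payload = 1304 bytes
Segment 2: SEQ = 63249, payload = 835 bytes
Segment 3: SEQ = 64084, payload = 748 bytes
Segment 4: SEQ = 64832, payload = 828 bytes
Segment 5: SEQ = 65660, payload = 1175 bytes
SEQ of segment 5 = 61945 + 1304 + 835 + 748 + 828 = 65660

65660


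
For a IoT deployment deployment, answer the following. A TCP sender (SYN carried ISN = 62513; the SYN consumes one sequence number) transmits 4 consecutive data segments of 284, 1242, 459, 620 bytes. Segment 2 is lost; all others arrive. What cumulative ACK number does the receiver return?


SYN uses sequence number 62513; first data byte = ISN + 1 = 62514.
Segment 1: SEQ = 62514, len = 284 B, covers [62514, 62797]
Segment 2: SEQ = 62798, len = 1242 B, covers [62798, 64039] [LOST]
Segment 3: SEQ = 64040, len = 459 B, covers [64040, 64498]
Segment 4: SEQ = 64499, len = 620 B, covers [64499, 65118]
In-order data received: bytes [62514, 62797] (segments 1..1).
Segment 2 missing -> gap begins at byte 62798; later segments buffered out of order.
Cumulative ACK = next expected in-order byte = 62514 + 284 = 62798

62798


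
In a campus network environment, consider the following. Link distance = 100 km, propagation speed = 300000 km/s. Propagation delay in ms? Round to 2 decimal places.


Given: distance = 100 km, speed = 300000 km/s
Delay = distance / speed = 100 / 300000 seconds
Delay in ms = 100 * 1000 / 300000
Delay = 0.3333 ms
Rounded to 2 dp = 0.33 ms

0.33


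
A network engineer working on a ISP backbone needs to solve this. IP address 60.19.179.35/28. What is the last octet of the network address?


Given: IP = 60.19.179.35, prefix = /28
Subnet mask = 255.255.255.240
Last octet of IP: 35
Last octet of mask: 240
Network last octet = 35 AND 240 = 32

32


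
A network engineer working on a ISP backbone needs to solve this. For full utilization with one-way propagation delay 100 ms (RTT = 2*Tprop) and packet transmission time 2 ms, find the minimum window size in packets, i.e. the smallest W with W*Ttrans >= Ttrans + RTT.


Given: Ttrans = 2 ms, RTT = 200 ms (= 2 * Tprop, Tprop = 100 ms)
Time until first ACK returns = Ttrans + RTT = 2 + 200 = 202 ms
Need W * Ttrans >= Ttrans + RTT  ->  W >= (Ttrans + RTT) / Ttrans
(Ttrans + RTT) / Ttrans = 202 / 2 = 101
W_min = ceil(101) = 101

101


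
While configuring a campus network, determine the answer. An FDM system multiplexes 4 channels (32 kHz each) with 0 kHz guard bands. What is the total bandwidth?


Given: 4 channels, 32 kHz each, guard = 0 kHz
Channel bandwidth = 4 * 32 = 128 kHz
Guard bands = 3 gaps * 0 kHz = 0 kHz
Total = 128 + 0 = 128 kHz

128


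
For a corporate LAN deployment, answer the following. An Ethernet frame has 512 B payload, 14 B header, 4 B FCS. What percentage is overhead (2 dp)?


Given: payload = 512 B, header = 14 B, trailer = 4 B
Overhead bytes = header + trailer = 14 + 4 = 18
Total frame = payload + overhead = 512 + 18 = 530
Overhead % = 18 / 530 * 100 = 3.3962% -> 3.40% (2 dp)

3.40


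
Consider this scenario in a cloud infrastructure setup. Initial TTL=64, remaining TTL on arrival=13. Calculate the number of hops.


Given: initial TTL = 64, received TTL = 13
Hops = initial TTL - received TTL
Hops = 64 - 13 = 51

51


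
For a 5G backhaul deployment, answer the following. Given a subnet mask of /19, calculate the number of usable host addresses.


Given: subnet mask /19
Host bits = 32 - 19 = 13
Total addresses = 2^13 = 8192
Usable hosts = 8192 - 2 (network + broadcast) = 8190

8190


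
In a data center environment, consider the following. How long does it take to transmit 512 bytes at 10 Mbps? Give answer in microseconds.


Given: packet = 512 bytes, bandwidth = 10 Mbps
Packet in bits = 512 * 8 = 4096 bits
Bandwidth = 10 * 10^6 = 10000000 bps
Time = 4096 / 10000000 seconds
Time in us = 4096 * 10^6 / 10000000 = 409.6

409.6


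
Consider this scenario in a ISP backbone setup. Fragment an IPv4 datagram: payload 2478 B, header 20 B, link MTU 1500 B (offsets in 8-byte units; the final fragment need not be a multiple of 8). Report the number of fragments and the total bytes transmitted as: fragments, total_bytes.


Max data per non-final fragment = floor((MTU - header)/8)*8 = floor((1500 - 20)/8)*8 = floor(1480/8)*8 = 1480 B
Final fragment needs no 8-byte alignment: it can carry up to MTU - header = 1480 B
Non-final fragments needed = ceil((payload - 1480) / 1480) = ceil(998/1480) = ceil(0.6743) = 1
Number of fragments = 1 + 1 = 2
Fragment sizes (data): 1 * 1480 B + 998 B (last, 998 <= 1480 OK)
Total bytes sent = payload + n_frags * header = 2478 + 2*20 = 2478 + 40 = 2518 B

2, 2518


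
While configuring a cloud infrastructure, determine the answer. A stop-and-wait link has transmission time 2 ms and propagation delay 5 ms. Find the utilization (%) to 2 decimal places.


Given: Ttrans = 2 ms, Tprop = 5 ms
RTT = 2 * Tprop = 2 * 5 = 10 ms
U = Ttrans / (Ttrans + RTT)
U = 2 / (2 + 10)
U = 2 / 12 = 0.166667
U% = 16.67%

16.67


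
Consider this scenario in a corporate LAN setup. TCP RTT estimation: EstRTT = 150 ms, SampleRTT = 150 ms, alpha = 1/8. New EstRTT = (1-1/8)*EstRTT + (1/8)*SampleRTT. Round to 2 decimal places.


Given: EstRTT = 150 ms, SampleRTT = 150 ms, alpha = 1/8
New EstRTT = (1 - alpha) * EstRTT + alpha * SampleRTT
(7/8) * 150 = 131.25
(1/8) * 150 = 18.75
New EstRTT = 131.25 + 18.75 = 150 ms -> 150.00 ms (2 dp)

150.00


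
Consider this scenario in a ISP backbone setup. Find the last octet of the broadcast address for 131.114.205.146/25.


Given: IP = 131.114.205.146, prefix = /25
Host bits = 32 - 25 = 7
Network last octet = 146 AND mask = 128
Host part size = 2^7 - 1 = 127
Broadcast last octet = 128 OR 127 = 255

255


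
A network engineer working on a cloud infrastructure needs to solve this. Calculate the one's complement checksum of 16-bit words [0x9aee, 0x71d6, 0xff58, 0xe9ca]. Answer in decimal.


Given words: [0x9aee, 0x71d6, 0xff58, 0xe9ca]
Step 1: Sum all words
Raw sum = 39662 + 29142 + 65368 + 59850 = 194022
Step 2: Fold carry: (62950 + 2) = 62952
One's complement = ~62952 & 0xFFFF = 2583

2583


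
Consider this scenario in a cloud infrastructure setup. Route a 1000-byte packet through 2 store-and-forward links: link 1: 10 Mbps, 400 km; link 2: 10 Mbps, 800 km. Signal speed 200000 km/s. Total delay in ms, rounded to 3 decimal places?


Packet = 1000 bytes = 8000 bits. Store-and-forward: sum (t_trans + t_prop) per link.
Link 1: t_trans = 8000/(10*10^6) s = 0.8000 ms; t_prop = 400/200000 s = 2.0000 ms; subtotal = 2.8000 ms
Link 2: t_trans = 8000/(10*10^6) s = 0.8000 ms; t_prop = 800/200000 s = 4.0000 ms; subtotal = 4.8000 ms
End-to-end = 2.8000 + 4.8000 = 7.6000 ms -> 7.600 ms (3 dp)

7.600


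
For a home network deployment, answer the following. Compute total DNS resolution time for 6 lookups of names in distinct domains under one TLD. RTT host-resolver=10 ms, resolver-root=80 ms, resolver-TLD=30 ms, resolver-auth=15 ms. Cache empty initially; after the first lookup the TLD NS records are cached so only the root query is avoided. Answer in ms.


Lookup 1 (cold cache): local + root + TLD + auth = 10 + 80 + 30 + 15 = 135 ms
Lookups 2..6 (TLD NS cached -> skip root; new domain -> still ask TLD and auth): local + TLD + auth = 10 + 30 + 15 = 55 ms each
Remaining 5 lookups: 5 * 55 = 275 ms
Total = 135 + 275 = 410 ms

410


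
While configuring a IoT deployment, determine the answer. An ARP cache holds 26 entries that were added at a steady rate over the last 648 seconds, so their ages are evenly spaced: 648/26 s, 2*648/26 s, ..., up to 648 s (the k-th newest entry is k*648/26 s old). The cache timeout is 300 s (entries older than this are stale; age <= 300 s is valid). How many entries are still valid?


Ages are k * 648/26 s for k = 1..26 (spacing = 24.9231 s).
Entry k is valid iff k * 648/26 <= 300 iff k <= 26 * 300 / 648 = 12.0370
n_valid = floor(12.0370) = 12
(n_stale = 26 - 12 = 14)

12


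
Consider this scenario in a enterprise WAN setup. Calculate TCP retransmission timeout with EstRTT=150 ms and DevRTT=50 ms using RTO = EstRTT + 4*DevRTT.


Given: EstRTT = 150 ms, DevRTT = 50 ms
Timeout = EstRTT + 4 * DevRTT
4 * DevRTT = 4 * 50 = 200
Timeout = 150 + 200 = 350 ms

350


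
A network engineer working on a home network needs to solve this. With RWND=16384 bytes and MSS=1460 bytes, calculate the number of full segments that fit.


Given: RWND = 16384 bytes, MSS = 1460 bytes
Full segments = floor(RWND / MSS)
Full segments = floor(16384 / 1460)
Full segments = floor(11.2219) = 11

11


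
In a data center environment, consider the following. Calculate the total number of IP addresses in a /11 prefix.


Given: CIDR prefix /11
Host bits = 32 - 11 = 21
Total addresses = 2^21 = 2097152

2097152


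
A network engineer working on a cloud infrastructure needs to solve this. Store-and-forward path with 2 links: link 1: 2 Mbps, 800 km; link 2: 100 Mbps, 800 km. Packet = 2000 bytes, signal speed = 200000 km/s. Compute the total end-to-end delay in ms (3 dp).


Packet = 2000 bytes = 16000 bits. Store-and-forward: sum (t_trans + t_prop) per link.
Link 1: t_trans = 16000/(2*10^6) s = 8.0000 ms; t_prop = 800/200000 s = 4.0000 ms; subtotal = 12.0000 ms
Link 2: t_trans = 16000/(100*10^6) s = 0.1600 ms; t_prop = 800/200000 s = 4.0000 ms; subtotal = 4.1600 ms
End-to-end = 12.0000 + 4.1600 = 16.1600 ms -> 16.160 ms (3 dp)

16.160


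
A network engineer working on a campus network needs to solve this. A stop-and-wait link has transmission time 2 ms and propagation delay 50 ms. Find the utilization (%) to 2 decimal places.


Given: Ttrans = 2 ms, Tprop = 50 ms
RTT = 2 * Tprop = 2 * 50 = 100 ms
U = Ttrans / (Ttrans + RTT)
U = 2 / (2 + 100)
U = 2 / 102 = 0.019608
U% = 1.96%

1.96


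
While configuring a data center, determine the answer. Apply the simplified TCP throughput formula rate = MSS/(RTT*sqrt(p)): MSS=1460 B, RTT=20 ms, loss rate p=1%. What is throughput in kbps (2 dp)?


Given: MSS = 1460 bytes, RTT = 20 ms, loss = 1%
RTT in seconds = 20 / 1000 = 0.02
Loss rate = 1% = 0.01
sqrt(loss) = sqrt(0.01) = 0.1
Throughput (bytes/s) = 1460 / (0.02 * 0.1) = 730000.0000
Throughput (kbps) = 730000.0000 * 8 / 1000 = 5840.000000 -> 5840.00 kbps (2 dp)

5840.00


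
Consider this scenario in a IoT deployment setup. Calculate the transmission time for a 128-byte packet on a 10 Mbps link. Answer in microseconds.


Given: packet = 128 bytes, bandwidth = 10 Mbps
Packet in bits = 128 * 8 = 1024 bits
Bandwidth = 10 * 10^6 = 10000000 bps
Time = 1024 / 10000000 seconds
Time in us = 1024 * 10^6 / 10000000 = 102.4

102.4


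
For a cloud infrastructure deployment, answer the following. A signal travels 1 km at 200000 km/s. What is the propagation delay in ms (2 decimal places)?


Given: distance = 1 km, speed = 200000 km/s
Delay = distance / speed = 1 / 200000 seconds
Delay in ms = 1 * 1000 / 200000
Delay = 0.0050 ms
Rounded to 2 dp = 0.01 ms

0.01


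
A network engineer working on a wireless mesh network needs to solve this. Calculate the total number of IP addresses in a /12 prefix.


Given: CIDR prefix /12
Host bits = 32 - 12 = 20
Total addresses = 2^20 = 1048576

1048576


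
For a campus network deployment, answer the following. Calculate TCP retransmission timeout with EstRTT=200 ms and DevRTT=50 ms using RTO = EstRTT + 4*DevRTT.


Given: EstRTT = 200 ms, DevRTT = 50 ms
Timeout = EstRTT + 4 * DevRTT
4 * DevRTT = 4 * 50 = 200
Timeout = 200 + 200 = 400 ms

400


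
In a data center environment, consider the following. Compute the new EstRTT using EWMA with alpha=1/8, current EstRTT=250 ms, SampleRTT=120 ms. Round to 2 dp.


Given: EstRTT = 250 ms, SampleRTT = 120 ms, alpha = 1/8
New EstRTT = (1 - alpha) * EstRTT + alpha * SampleRTT
(7/8) * 250 = 218.75
(1/8) * 120 = 15
New EstRTT = 218.75 + 15 = 233.75 ms -> 233.75 ms (2 dp)

233.75


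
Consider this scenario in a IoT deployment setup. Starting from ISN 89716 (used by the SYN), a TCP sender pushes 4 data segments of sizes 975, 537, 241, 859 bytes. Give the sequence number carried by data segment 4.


The SYN occupies sequence number ISN = 89716, so the first data byte is ISN + 1 = 89717.
SEQ of data segment i = (ISN + 1) + sum of payload sizes of segments 1..i-1.
Segment 1: SEQ = 89717, payload = 975 bytes
Segment 2: SEQ = 90692, payload = 537 bytes
Segment 3: SEQ = 91229, payload = 241 bytes
Segment 4: SEQ = 91470, payload = 859 bytes
SEQ of segment 4 = 89717 + 975 + 537 + 241 = 91470

91470


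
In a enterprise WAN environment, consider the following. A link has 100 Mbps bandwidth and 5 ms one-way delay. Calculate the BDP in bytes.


Given: bandwidth = 100 Mbps, delay = 5 ms
BDP in bits = 100 * 10^6 * 5 / 1000
BDP in bits = 500000
BDP in bytes = 500000 / 8 = 62500

62500


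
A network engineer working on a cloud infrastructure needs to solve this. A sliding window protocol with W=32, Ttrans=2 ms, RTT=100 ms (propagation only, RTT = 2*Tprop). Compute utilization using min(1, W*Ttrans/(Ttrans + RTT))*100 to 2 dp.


Given: W = 32, Ttrans = 2 ms, RTT = 100 ms (= 2 * Tprop, Tprop = 50 ms)
Cycle time = Ttrans + RTT = 2 + 100 = 102 ms (first packet sent until its ACK returns)
W * Ttrans = 32 * 2 = 64 ms of sending per cycle
W * Ttrans / (Ttrans + RTT) = 64 / 102 = 0.627451
U = min(1, 0.627451) = 0.627451
U% = 62.75%

62.75


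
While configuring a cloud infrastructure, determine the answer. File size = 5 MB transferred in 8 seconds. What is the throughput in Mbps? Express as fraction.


Given: file = 5 MB, time = 8 s
File in Mb = 5 * 8 = 40 Mb
Throughput = 40 / 8 Mbps
Throughput = 5 Mbps

5


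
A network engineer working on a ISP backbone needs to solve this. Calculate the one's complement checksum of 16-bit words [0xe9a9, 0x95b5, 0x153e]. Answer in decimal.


Given words: [0xe9a9, 0x95b5, 0x153e]
Step 1: Sum all words
Raw sum = 59817 + 38325 + 5438 = 103580
Step 2: Fold carry: (38044 + 1) = 38045
One's complement = ~38045 & 0xFFFF = 27490

27490


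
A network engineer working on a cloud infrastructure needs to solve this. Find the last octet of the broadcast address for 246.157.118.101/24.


Given: IP = 246.157.118.101, prefix = /24
Host bits = 32 - 24 = 8
Network last octet = 101 AND mask = 0
Host part size = 2^8 - 1 = 255
Broadcast last octet = 0 OR 255 = 255

255


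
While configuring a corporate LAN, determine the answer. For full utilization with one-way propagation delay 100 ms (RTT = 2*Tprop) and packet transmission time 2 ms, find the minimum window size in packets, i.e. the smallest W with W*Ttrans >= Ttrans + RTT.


Given: Ttrans = 2 ms, RTT = 200 ms (= 2 * Tprop, Tprop = 100 ms)
Time until first ACK returns = Ttrans + RTT = 2 + 200 = 202 ms
Need W * Ttrans >= Ttrans + RTT  ->  W >= (Ttrans + RTT) / Ttrans
(Ttrans + RTT) / Ttrans = 202 / 2 = 101
W_min = ceil(101) = 101

101


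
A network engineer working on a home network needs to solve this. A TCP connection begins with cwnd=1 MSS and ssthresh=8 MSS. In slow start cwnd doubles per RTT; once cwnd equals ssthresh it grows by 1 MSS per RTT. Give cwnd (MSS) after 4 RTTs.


RTT 0: cwnd = 1 MSS (initial)
RTT 1: cwnd = 2 MSS (slow start, doubled)
RTT 2: cwnd = 4 MSS (slow start, doubled)
RTT 3: cwnd = 8 MSS (slow start, doubled)
RTT 4: cwnd = 9 MSS (congestion avoidance, +1)

9


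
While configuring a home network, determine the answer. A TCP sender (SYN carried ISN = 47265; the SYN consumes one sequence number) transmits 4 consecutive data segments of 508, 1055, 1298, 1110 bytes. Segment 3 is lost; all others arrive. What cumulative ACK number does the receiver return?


SYN uses sequence number 47265; first data byte = ISN + 1 = 47266.
Segment 1: SEQ = 47266, len = 508 B, covers [47266, 47773]
Segment 2: SEQ = 47774, len = 1055 B, covers [47774, 48828]
Segment 3: SEQ = 48829, len = 1298 B, covers [48829, 50126] [LOST]
Segment 4: SEQ = 50127, len = 1110 B, covers [50127, 51236]
In-order data received: bytes [47266, 48828] (segments 1..2).
Segment 3 missing -> gap begins at byte 48829; later segments buffered out of order.
Cumulative ACK = next expected in-order byte = 47266 + 508 + 1055 = 48829

48829


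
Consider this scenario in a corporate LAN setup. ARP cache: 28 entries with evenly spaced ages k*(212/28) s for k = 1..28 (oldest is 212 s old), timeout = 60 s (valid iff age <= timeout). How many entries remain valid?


Ages are k * 212/28 s for k = 1..28 (spacing = 7.5714 s).
Entry k is valid iff k * 212/28 <= 60 iff k <= 28 * 60 / 212 = 7.9245
n_valid = floor(7.9245) = 7
(n_stale = 28 - 7 = 21)

7


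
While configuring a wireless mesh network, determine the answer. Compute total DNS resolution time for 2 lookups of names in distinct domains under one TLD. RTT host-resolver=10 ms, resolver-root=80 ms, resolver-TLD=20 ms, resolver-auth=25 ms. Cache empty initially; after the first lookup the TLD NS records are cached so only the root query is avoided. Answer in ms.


Lookup 1 (cold cache): local + root + TLD + auth = 10 + 80 + 20 + 25 = 135 ms
Lookups 2..2 (TLD NS cached -> skip root; new domain -> still ask TLD and auth): local + TLD + auth = 10 + 20 + 25 = 55 ms each
Remaining 1 lookups: 1 * 55 = 55 ms
Total = 135 + 55 = 190 ms

190


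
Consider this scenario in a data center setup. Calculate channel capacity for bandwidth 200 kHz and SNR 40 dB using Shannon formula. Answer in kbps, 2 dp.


Given: B = 200 kHz, SNR = 40 dB
SNR linear = 10^(40/10) = 10000
1 + SNR = 10001
log2(10001) = 13.2878566418
C = 200 * 1000 * 13.2878566418 = 2657571.3284 bps
C = 2657.571328 kbps -> 2657.57 kbps (2 dp)

2657.57


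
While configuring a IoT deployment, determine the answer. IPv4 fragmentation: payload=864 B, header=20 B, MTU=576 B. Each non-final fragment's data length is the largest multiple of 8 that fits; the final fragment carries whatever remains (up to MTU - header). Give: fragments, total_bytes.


Max data per non-final fragment = floor((MTU - header)/8)*8 = floor((576 - 20)/8)*8 = floor(556/8)*8 = 552 B
Final fragment needs no 8-byte alignment: it can carry up to MTU - header = 556 B
Non-final fragments needed = ceil((payload - 556) / 552) = ceil(308/552) = ceil(0.5580) = 1
Number of fragments = 1 + 1 = 2
Fragment sizes (data): 1 * 552 B + 312 B (last, 312 <= 556 OK)
Total bytes sent = payload + n_frags * header = 864 + 2*20 = 864 + 40 = 904 B

2, 904


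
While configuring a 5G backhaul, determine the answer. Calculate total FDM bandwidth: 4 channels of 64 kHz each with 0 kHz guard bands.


Given: 4 channels, 64 kHz each, guard = 0 kHz
Channel bandwidth = 4 * 64 = 256 kHz
Guard bands = 3 gaps * 0 kHz = 0 kHz
Total = 256 + 0 = 256 kHz

256


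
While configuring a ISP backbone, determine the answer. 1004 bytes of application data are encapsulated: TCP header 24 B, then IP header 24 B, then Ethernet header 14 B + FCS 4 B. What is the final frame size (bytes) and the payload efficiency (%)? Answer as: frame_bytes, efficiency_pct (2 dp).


TCP segment = 1004 + 24 = 1028 B
IP packet = 1028 + 24 = 1052 B
Ethernet frame = 1052 + 14 + 4 = 1070 B
Efficiency = app / frame = 1004 / 1070 = 0.938318 = 93.8318% -> 93.83% (2 dp)

1070, 93.83


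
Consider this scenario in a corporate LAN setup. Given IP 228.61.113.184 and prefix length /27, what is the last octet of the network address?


Given: IP = 228.61.113.184, prefix = /27
Subnet mask = 255.255.255.224
Last octet of IP: 184
Last octet of mask: 224
Network last octet = 184 AND 224 = 160

160


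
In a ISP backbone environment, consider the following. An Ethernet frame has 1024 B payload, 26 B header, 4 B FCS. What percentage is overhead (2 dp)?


Given: payload = 1024 B, header = 26 B, trailer = 4 B
Overhead bytes = header + trailer = 26 + 4 = 30
Total frame = payload + overhead = 1024 + 30 = 1054
Overhead % = 30 / 1054 * 100 = 2.8463% -> 2.85% (2 dp)

2.85


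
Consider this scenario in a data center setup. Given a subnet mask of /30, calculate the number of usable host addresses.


Given: subnet mask /30
Host bits = 32 - 30 = 2
Total addresses = 2^2 = 4
Usable hosts = 4 - 2 (network + broadcast) = 2

2


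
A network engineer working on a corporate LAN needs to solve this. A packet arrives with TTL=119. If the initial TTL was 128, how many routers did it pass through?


Given: initial TTL = 128, received TTL = 119
Hops = initial TTL - received TTL
Hops = 128 - 119 = 9

9


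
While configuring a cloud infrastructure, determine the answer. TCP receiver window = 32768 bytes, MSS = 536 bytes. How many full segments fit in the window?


Given: RWND = 32768 bytes, MSS = 536 bytes
Full segments = floor(RWND / MSS)
Full segments = floor(32768 / 536)
Full segments = floor(61.1343) = 61

61


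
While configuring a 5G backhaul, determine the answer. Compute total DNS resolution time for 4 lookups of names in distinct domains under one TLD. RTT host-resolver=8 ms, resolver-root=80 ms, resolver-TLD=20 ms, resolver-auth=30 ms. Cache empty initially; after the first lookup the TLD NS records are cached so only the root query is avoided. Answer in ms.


Lookup 1 (cold cache): local + root + TLD + auth = 8 + 80 + 20 + 30 = 138 ms
Lookups 2..4 (TLD NS cached -> skip root; new domain -> still ask TLD and auth): local + TLD + auth = 8 + 20 + 30 = 58 ms each
Remaining 3 lookups: 3 * 58 = 174 ms
Total = 138 + 174 = 312 ms

312


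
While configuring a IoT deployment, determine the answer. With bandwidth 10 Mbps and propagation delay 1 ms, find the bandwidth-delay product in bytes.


Given: bandwidth = 10 Mbps, delay = 1 ms
BDP in bits = 10 * 10^6 * 1 / 1000
BDP in bits = 10000
BDP in bytes = 10000 / 8 = 1250

1250


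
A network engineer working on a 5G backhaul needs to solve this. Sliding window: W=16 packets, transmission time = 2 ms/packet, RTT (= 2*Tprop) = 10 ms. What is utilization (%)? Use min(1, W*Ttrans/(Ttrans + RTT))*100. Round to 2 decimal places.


Given: W = 16, Ttrans = 2 ms, RTT = 10 ms (= 2 * Tprop, Tprop = 5 ms)
Cycle time = Ttrans + RTT = 2 + 10 = 12 ms (first packet sent until its ACK returns)
W * Ttrans = 16 * 2 = 32 ms of sending per cycle
W * Ttrans / (Ttrans + RTT) = 32 / 12 = 2.666667
U = min(1, 2.666667) = 1.000000
U% = 100.00%

100.00


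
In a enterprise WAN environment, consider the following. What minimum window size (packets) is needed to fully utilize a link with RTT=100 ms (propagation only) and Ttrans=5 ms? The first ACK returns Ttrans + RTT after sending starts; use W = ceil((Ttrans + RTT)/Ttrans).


Given: Ttrans = 5 ms, RTT = 100 ms (= 2 * Tprop, Tprop = 50 ms)
Time until first ACK returns = Ttrans + RTT = 5 + 100 = 105 ms
Need W * Ttrans >= Ttrans + RTT  ->  W >= (Ttrans + RTT) / Ttrans
(Ttrans + RTT) / Ttrans = 105 / 5 = 21
W_min = ceil(21) = 21

21
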